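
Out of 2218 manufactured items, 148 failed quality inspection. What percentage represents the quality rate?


Formula: Quality Rate = Good Pieces / Total Pieces * 100
Good pieces = 2218 - 148 = 2070
QR = 2070 / 2218 * 100 = 93.3%

93.3%


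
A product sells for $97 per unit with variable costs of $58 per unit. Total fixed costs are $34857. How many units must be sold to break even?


Formula: BEQ = Fixed Costs / (Price - Variable Cost)
Contribution margin = $97 - $58 = $39/unit
BEQ = ceil($34857 / $39/unit) = ceil(893.77) = 894 units

894 units


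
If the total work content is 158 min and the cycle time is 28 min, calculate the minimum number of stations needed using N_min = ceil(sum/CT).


Formula: N_min = ceil(Sum of Task Times / Cycle Time)
N_min = ceil(158 min / 28 min) = ceil(5.6429)
N_min = 6 stations

6


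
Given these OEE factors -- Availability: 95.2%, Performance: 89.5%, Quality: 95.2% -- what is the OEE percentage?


Formula: OEE = Availability * Performance * Quality / 10000
A * P = 95.2% * 89.5% / 100 = 85.2%
OEE = 85.2% * 95.2% / 100 = 81.1%

81.1%


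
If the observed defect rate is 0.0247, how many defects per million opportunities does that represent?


DPMO = defect_rate * 1000000 = 0.0247 * 1000000

24700


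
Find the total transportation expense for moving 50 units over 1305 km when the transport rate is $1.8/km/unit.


TC = dist * cost * units = 1305 * 1.8 * 50 = $117450.00

$117450.00


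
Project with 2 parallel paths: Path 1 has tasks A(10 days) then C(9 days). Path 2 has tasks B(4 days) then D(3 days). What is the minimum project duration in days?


Path 1 = 10 + 9 = 19 days
Path 2 = 4 + 3 = 7 days
Duration = max(19, 7) = 19 days

19 days


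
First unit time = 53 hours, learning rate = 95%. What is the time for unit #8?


Formula: T_n = T_1 * (learning_rate)^(log2(n)) where learning_rate = rate/100
Doublings = log2(8) = 3
T_n = 53 * 0.95^3
T_n = 53 * 0.8574 = 45.4 hours

45.4 hours


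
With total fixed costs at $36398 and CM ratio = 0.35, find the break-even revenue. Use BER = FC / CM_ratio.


Formula: BER = Fixed Costs / Contribution Margin Ratio
BER = $36398 / 0.35
BER = $103994.29 (to the nearest cent)

$103994.29


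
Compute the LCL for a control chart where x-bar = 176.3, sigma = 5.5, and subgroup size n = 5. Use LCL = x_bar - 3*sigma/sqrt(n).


LCL = 176.3 - 3 * 5.5 / sqrt(5)

168.92


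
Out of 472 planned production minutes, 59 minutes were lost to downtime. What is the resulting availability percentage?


Formula: Availability = (Planned Time - Downtime) / Planned Time * 100
Uptime = 472 - 59 = 413 min
Availability = 413 / 472 * 100 = 87.5%

87.5%


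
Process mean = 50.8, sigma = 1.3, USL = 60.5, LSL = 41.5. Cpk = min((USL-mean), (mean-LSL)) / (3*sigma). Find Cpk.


Cpu = (60.5 - 50.8) / (3 * 1.3) = 2.49
Cpl = (50.8 - 41.5) / (3 * 1.3) = 2.38
Cpk = min(2.49, 2.38) = 2.38

2.38


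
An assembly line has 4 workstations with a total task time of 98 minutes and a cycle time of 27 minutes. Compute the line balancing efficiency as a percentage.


Formula: Efficiency = Sum of Task Times / (N_stations * CT) * 100
Total station capacity = 4 stations * 27 min = 108 min
Efficiency = 98 / 108 * 100 = 90.7%

90.7%


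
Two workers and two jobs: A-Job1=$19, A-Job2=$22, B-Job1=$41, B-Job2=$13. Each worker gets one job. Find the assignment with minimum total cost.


Option 1: A->1 + B->2 = $19 + $13 = $32
Option 2: A->2 + B->1 = $22 + $41 = $63
Min cost = min($32, $63) = $32

$32


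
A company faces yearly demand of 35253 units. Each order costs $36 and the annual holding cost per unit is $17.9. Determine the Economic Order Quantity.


Formula: EOQ = sqrt(2 * D * S / H)
Numerator: 2 * 35253 * 36 = 2538216
2DS/H = 2538216 / 17.9 = 141799.8
EOQ = sqrt(141799.8) = 376.6 units

376.6 units


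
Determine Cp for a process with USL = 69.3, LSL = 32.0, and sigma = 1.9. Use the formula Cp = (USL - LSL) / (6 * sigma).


Cp = (69.3 - 32.0) / (6 * 1.9)

3.27


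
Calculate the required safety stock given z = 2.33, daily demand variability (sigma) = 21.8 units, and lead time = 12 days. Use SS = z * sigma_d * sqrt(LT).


Formula: SS = z * sigma_d * sqrt(LT)
sqrt(LT) = sqrt(12) = 3.4641
SS = 2.33 * 21.8 * 3.4641
SS = 176.0 units

176.0 units


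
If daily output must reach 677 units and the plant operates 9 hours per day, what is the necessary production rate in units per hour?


Formula: Production Rate = Daily Demand / Available Hours
Rate = 677 units/day / 9 hours/day
Rate = 75.2 units/hour

75.2 units/hour


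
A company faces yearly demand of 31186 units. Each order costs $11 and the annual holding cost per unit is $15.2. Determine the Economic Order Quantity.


Formula: EOQ = sqrt(2 * D * S / H)
Numerator: 2 * 31186 * 11 = 686092
2DS/H = 686092 / 15.2 = 45137.6
EOQ = sqrt(45137.6) = 212.5 units

212.5 units


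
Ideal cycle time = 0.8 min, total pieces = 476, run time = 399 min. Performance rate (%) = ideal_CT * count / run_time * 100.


Formula: Performance = (Ideal CT * Total Count) / Run Time * 100
Ideal output time = 0.8 * 476 = 380.8 min
Performance = 380.8 / 399 * 100 = 95.4%

95.4%


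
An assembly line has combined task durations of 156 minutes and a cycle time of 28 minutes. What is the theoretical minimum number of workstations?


Formula: N_min = ceil(Sum of Task Times / Cycle Time)
N_min = ceil(156 min / 28 min) = ceil(5.5714)
N_min = 6 stations

6


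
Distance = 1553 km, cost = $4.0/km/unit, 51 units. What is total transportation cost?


TC = dist * cost * units = 1553 * 4.0 * 51 = $316812.00

$316812.00


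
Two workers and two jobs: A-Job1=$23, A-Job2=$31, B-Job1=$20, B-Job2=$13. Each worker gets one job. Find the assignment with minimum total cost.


Option 1: A->1 + B->2 = $23 + $13 = $36
Option 2: A->2 + B->1 = $31 + $20 = $51
Min cost = min($36, $51) = $36

$36


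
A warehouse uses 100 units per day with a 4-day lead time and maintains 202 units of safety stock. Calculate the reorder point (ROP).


Formula: ROP = (Daily Demand * Lead Time) + Safety Stock
Demand during lead time = 100 * 4 = 400 units
ROP = 400 + 202 = 602 units

602 units


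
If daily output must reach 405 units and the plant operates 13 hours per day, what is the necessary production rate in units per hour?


Formula: Production Rate = Daily Demand / Available Hours
Rate = 405 units/day / 13 hours/day
Rate = 31.2 units/hour

31.2 units/hour


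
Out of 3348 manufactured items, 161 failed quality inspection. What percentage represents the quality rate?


Formula: Quality Rate = Good Pieces / Total Pieces * 100
Good pieces = 3348 - 161 = 3187
QR = 3187 / 3348 * 100 = 95.2%

95.2%


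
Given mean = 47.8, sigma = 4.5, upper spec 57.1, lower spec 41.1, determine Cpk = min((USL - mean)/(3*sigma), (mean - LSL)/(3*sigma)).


Cpu = (57.1 - 47.8) / (3 * 4.5) = 0.69
Cpl = (47.8 - 41.1) / (3 * 4.5) = 0.5
Cpk = min(0.69, 0.5) = 0.5

0.5


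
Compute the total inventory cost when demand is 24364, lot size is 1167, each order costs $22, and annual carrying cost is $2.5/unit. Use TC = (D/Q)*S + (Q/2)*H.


TC = 24364/1167 * 22 + 1167/2 * 2.5

$1918.05


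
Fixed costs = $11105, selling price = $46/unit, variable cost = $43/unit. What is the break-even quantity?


Formula: BEQ = Fixed Costs / (Price - Variable Cost)
Contribution margin = $46 - $43 = $3/unit
BEQ = ceil($11105 / $3/unit) = ceil(3701.67) = 3702 units

3702 units


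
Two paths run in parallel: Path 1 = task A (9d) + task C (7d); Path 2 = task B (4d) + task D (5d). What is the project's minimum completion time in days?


Path 1 = 9 + 7 = 16 days
Path 2 = 4 + 5 = 9 days
Duration = max(16, 9) = 16 days

16 days


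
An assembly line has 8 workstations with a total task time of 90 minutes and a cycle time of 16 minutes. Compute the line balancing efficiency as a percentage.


Formula: Efficiency = Sum of Task Times / (N_stations * CT) * 100
Total station capacity = 8 stations * 16 min = 128 min
Efficiency = 90 / 128 * 100 = 70.3%

70.3%


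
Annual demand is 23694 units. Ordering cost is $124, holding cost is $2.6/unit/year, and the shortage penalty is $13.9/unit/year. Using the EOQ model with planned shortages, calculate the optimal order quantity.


Formula: EOQ* = sqrt(2DS/H) * sqrt((H+P)/P)
Base EOQ = sqrt(2*23694*124/2.6) = 1503.34 units
Correction = sqrt((2.6+13.9)/13.9) = 1.08952
EOQ* = 1503.34 * 1.08952 = 1637.9 units

1637.9 units


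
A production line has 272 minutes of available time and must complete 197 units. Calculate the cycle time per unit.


Formula: CT = Available Time / Number of Units
CT = 272 min / 197 units
CT = 1.38 min/unit

1.38 min/unit


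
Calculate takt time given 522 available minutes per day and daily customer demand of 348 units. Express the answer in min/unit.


Formula: Takt Time = Available Production Time / Customer Demand
Takt = 522 min/day / 348 units/day
Takt = 1.5 min/unit

1.5 min/unit


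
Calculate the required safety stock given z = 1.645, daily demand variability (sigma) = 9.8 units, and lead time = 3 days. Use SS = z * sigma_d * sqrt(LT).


Formula: SS = z * sigma_d * sqrt(LT)
sqrt(LT) = sqrt(3) = 1.7321
SS = 1.645 * 9.8 * 1.7321
SS = 27.9 units

27.9 units


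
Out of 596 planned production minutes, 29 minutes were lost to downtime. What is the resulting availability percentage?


Formula: Availability = (Planned Time - Downtime) / Planned Time * 100
Uptime = 596 - 29 = 567 min
Availability = 567 / 596 * 100 = 95.1%

95.1%


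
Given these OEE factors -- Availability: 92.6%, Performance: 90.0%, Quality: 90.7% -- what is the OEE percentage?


Formula: OEE = Availability * Performance * Quality / 10000
A * P = 92.6% * 90.0% / 100 = 83.34%
OEE = 83.34% * 90.7% / 100 = 75.6%

75.6%


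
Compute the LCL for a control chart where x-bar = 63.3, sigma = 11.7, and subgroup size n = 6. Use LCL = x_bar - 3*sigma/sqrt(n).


LCL = 63.3 - 3 * 11.7 / sqrt(6)

48.97


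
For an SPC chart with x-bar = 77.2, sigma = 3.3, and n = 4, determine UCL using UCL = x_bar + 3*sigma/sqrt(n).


UCL = 77.2 + 3 * 3.3 / sqrt(4)

82.15


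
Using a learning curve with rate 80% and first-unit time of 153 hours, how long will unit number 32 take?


Formula: T_n = T_1 * (learning_rate)^(log2(n)) where learning_rate = rate/100
Doublings = log2(32) = 5
T_n = 153 * 0.8^5
T_n = 153 * 0.3277 = 50.1 hours

50.1 hours


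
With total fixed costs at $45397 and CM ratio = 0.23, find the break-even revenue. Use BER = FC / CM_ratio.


Formula: BER = Fixed Costs / Contribution Margin Ratio
BER = $45397 / 0.23
BER = $197378.26 (to the nearest cent)

$197378.26


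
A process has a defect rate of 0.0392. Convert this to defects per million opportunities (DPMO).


DPMO = defect_rate * 1000000 = 0.0392 * 1000000

39200


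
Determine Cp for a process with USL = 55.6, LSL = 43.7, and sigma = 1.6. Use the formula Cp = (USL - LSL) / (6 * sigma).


Cp = (55.6 - 43.7) / (6 * 1.6)

1.24


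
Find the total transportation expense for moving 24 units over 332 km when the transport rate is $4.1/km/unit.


TC = dist * cost * units = 332 * 4.1 * 24 = $32668.80

$32668.80


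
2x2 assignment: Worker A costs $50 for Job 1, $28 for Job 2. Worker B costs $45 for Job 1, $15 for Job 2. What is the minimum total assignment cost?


Option 1: A->1 + B->2 = $50 + $15 = $65
Option 2: A->2 + B->1 = $28 + $45 = $73
Min cost = min($65, $73) = $65

$65


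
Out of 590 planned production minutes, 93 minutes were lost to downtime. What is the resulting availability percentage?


Formula: Availability = (Planned Time - Downtime) / Planned Time * 100
Uptime = 590 - 93 = 497 min
Availability = 497 / 590 * 100 = 84.2%

84.2%


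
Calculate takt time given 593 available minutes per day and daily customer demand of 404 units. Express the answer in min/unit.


Formula: Takt Time = Available Production Time / Customer Demand
Takt = 593 min/day / 404 units/day
Takt = 1.47 min/unit

1.47 min/unit


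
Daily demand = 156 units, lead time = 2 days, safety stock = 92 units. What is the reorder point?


Formula: ROP = (Daily Demand * Lead Time) + Safety Stock
Demand during lead time = 156 * 2 = 312 units
ROP = 312 + 92 = 404 units

404 units


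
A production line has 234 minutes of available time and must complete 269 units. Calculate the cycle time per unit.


Formula: CT = Available Time / Number of Units
CT = 234 min / 269 units
CT = 0.87 min/unit

0.87 min/unit


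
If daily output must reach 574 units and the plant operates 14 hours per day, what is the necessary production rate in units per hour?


Formula: Production Rate = Daily Demand / Available Hours
Rate = 574 units/day / 14 hours/day
Rate = 41.0 units/hour

41.0 units/hour


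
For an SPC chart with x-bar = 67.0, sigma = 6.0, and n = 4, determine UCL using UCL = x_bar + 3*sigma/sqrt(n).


UCL = 67.0 + 3 * 6.0 / sqrt(4)

76.0


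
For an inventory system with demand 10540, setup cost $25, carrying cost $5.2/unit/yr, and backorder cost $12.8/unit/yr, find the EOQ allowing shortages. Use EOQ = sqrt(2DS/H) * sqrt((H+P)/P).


Formula: EOQ* = sqrt(2DS/H) * sqrt((H+P)/P)
Base EOQ = sqrt(2*10540*25/5.2) = 318.35 units
Correction = sqrt((5.2+12.8)/12.8) = 1.18585
EOQ* = 318.35 * 1.18585 = 377.5 units

377.5 units


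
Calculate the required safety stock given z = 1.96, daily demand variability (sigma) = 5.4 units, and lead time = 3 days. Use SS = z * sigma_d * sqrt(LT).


Formula: SS = z * sigma_d * sqrt(LT)
sqrt(LT) = sqrt(3) = 1.7321
SS = 1.96 * 5.4 * 1.7321
SS = 18.3 units

18.3 units


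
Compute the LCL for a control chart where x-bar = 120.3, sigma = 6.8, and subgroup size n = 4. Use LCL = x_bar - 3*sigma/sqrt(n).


LCL = 120.3 - 3 * 6.8 / sqrt(4)

110.1


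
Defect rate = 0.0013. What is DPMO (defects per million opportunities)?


DPMO = defect_rate * 1000000 = 0.0013 * 1000000

1300


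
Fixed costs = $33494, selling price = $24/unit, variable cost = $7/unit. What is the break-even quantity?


Formula: BEQ = Fixed Costs / (Price - Variable Cost)
Contribution margin = $24 - $7 = $17/unit
BEQ = ceil($33494 / $17/unit) = ceil(1970.24) = 1971 units

1971 units


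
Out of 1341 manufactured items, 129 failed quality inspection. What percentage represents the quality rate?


Formula: Quality Rate = Good Pieces / Total Pieces * 100
Good pieces = 1341 - 129 = 1212
QR = 1212 / 1341 * 100 = 90.4%

90.4%


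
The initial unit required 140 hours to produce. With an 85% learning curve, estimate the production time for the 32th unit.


Formula: T_n = T_1 * (learning_rate)^(log2(n)) where learning_rate = rate/100
Doublings = log2(32) = 5
T_n = 140 * 0.85^5
T_n = 140 * 0.4437 = 62.1 hours

62.1 hours


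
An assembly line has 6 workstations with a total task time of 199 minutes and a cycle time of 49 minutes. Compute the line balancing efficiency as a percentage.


Formula: Efficiency = Sum of Task Times / (N_stations * CT) * 100
Total station capacity = 6 stations * 49 min = 294 min
Efficiency = 199 / 294 * 100 = 67.7%

67.7%


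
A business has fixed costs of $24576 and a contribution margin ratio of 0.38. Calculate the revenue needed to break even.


Formula: BER = Fixed Costs / Contribution Margin Ratio
BER = $24576 / 0.38
BER = $64673.68 (to the nearest cent)

$64673.68


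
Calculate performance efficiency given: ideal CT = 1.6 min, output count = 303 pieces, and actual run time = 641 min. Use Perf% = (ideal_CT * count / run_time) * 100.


Formula: Performance = (Ideal CT * Total Count) / Run Time * 100
Ideal output time = 1.6 * 303 = 484.8 min
Performance = 484.8 / 641 * 100 = 75.6%

75.6%


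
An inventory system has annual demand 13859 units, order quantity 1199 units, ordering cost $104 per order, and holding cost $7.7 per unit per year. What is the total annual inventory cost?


TC = 13859/1199 * 104 + 1199/2 * 7.7

$5818.27


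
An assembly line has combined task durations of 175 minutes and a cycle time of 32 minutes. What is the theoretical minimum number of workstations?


Formula: N_min = ceil(Sum of Task Times / Cycle Time)
N_min = ceil(175 min / 32 min) = ceil(5.4688)
N_min = 6 stations

6


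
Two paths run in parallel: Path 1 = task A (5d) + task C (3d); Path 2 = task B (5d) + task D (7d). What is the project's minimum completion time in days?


Path 1 = 5 + 3 = 8 days
Path 2 = 5 + 7 = 12 days
Duration = max(8, 12) = 12 days

12 days


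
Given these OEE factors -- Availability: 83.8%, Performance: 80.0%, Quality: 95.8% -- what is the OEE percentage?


Formula: OEE = Availability * Performance * Quality / 10000
A * P = 83.8% * 80.0% / 100 = 67.04%
OEE = 67.04% * 95.8% / 100 = 64.2%

64.2%


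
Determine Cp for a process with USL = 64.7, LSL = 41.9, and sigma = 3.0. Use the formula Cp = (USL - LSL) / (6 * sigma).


Cp = (64.7 - 41.9) / (6 * 3.0)

1.27


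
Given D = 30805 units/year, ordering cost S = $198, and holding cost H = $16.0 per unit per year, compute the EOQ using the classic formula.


Formula: EOQ = sqrt(2 * D * S / H)
Numerator: 2 * 30805 * 198 = 12198780
2DS/H = 12198780 / 16.0 = 762423.8
EOQ = sqrt(762423.8) = 873.2 units

873.2 units


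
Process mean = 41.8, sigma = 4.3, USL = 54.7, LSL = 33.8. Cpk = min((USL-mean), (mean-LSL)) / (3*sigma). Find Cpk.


Cpu = (54.7 - 41.8) / (3 * 4.3) = 1.0
Cpl = (41.8 - 33.8) / (3 * 4.3) = 0.62
Cpk = min(1.0, 0.62) = 0.62

0.62


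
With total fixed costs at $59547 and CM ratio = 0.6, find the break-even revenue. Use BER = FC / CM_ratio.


Formula: BER = Fixed Costs / Contribution Margin Ratio
BER = $59547 / 0.6
BER = $99245.00 (to the nearest cent)

$99245.00


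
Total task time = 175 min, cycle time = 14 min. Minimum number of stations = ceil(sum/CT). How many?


Formula: N_min = ceil(Sum of Task Times / Cycle Time)
N_min = ceil(175 min / 14 min) = ceil(12.5)
N_min = 13 stations

13


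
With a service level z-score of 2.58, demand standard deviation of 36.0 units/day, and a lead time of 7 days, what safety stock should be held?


Formula: SS = z * sigma_d * sqrt(LT)
sqrt(LT) = sqrt(7) = 2.6458
SS = 2.58 * 36.0 * 2.6458
SS = 245.7 units

245.7 units


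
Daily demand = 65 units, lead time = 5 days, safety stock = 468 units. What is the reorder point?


Formula: ROP = (Daily Demand * Lead Time) + Safety Stock
Demand during lead time = 65 * 5 = 325 units
ROP = 325 + 468 = 793 units

793 units


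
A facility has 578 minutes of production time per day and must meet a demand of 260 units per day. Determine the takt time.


Formula: Takt Time = Available Production Time / Customer Demand
Takt = 578 min/day / 260 units/day
Takt = 2.22 min/unit

2.22 min/unit


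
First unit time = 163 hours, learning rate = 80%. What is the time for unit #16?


Formula: T_n = T_1 * (learning_rate)^(log2(n)) where learning_rate = rate/100
Doublings = log2(16) = 4
T_n = 163 * 0.8^4
T_n = 163 * 0.4096 = 66.8 hours

66.8 hours


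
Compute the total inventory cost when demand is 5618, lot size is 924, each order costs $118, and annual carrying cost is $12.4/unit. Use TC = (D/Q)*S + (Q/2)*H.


TC = 5618/924 * 118 + 924/2 * 12.4

$6446.25


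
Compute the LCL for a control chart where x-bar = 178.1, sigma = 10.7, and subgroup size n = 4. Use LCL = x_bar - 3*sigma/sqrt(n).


LCL = 178.1 - 3 * 10.7 / sqrt(4)

162.05


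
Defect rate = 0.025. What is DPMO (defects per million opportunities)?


DPMO = defect_rate * 1000000 = 0.025 * 1000000

25000


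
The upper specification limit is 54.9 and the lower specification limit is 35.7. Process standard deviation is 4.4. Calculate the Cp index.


Cp = (54.9 - 35.7) / (6 * 4.4)

0.73


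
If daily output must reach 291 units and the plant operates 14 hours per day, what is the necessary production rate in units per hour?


Formula: Production Rate = Daily Demand / Available Hours
Rate = 291 units/day / 14 hours/day
Rate = 20.8 units/hour

20.8 units/hour


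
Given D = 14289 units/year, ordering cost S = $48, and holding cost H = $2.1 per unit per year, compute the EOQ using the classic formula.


Formula: EOQ = sqrt(2 * D * S / H)
Numerator: 2 * 14289 * 48 = 1371744
2DS/H = 1371744 / 2.1 = 653211.4
EOQ = sqrt(653211.4) = 808.2 units

808.2 units


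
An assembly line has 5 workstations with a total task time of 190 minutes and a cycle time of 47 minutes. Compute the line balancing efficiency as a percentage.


Formula: Efficiency = Sum of Task Times / (N_stations * CT) * 100
Total station capacity = 5 stations * 47 min = 235 min
Efficiency = 190 / 235 * 100 = 80.9%

80.9%


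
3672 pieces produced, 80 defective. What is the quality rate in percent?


Formula: Quality Rate = Good Pieces / Total Pieces * 100
Good pieces = 3672 - 80 = 3592
QR = 3592 / 3672 * 100 = 97.8%

97.8%


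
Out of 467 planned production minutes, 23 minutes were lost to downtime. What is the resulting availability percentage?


Formula: Availability = (Planned Time - Downtime) / Planned Time * 100
Uptime = 467 - 23 = 444 min
Availability = 444 / 467 * 100 = 95.1%

95.1%


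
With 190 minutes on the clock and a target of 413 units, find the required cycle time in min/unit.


Formula: CT = Available Time / Number of Units
CT = 190 min / 413 units
CT = 0.46 min/unit

0.46 min/unit


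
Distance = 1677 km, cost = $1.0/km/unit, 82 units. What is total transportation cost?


TC = dist * cost * units = 1677 * 1.0 * 82 = $137514.00

$137514.00


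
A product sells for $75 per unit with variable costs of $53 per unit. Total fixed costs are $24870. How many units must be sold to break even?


Formula: BEQ = Fixed Costs / (Price - Variable Cost)
Contribution margin = $75 - $53 = $22/unit
BEQ = ceil($24870 / $22/unit) = ceil(1130.45) = 1131 units

1131 units


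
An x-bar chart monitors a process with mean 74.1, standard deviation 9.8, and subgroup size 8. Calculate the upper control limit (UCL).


UCL = 74.1 + 3 * 9.8 / sqrt(8)

84.49


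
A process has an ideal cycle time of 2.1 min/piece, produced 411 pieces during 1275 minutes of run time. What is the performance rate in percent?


Formula: Performance = (Ideal CT * Total Count) / Run Time * 100
Ideal output time = 2.1 * 411 = 863.1 min
Performance = 863.1 / 1275 * 100 = 67.7%

67.7%


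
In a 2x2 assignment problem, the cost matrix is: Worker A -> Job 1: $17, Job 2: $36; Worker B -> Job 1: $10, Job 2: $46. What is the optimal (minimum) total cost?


Option 1: A->1 + B->2 = $17 + $46 = $63
Option 2: A->2 + B->1 = $36 + $10 = $46
Min cost = min($63, $46) = $46

$46


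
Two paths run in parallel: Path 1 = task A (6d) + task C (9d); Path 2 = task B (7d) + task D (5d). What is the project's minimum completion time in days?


Path 1 = 6 + 9 = 15 days
Path 2 = 7 + 5 = 12 days
Duration = max(15, 12) = 15 days

15 days


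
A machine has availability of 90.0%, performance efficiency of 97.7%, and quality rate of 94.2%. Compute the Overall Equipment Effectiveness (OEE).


Formula: OEE = Availability * Performance * Quality / 10000
A * P = 90.0% * 97.7% / 100 = 87.93%
OEE = 87.93% * 94.2% / 100 = 82.8%

82.8%


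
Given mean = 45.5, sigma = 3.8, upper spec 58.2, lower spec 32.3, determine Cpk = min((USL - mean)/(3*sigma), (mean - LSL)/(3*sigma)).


Cpu = (58.2 - 45.5) / (3 * 3.8) = 1.11
Cpl = (45.5 - 32.3) / (3 * 3.8) = 1.16
Cpk = min(1.11, 1.16) = 1.11

1.11


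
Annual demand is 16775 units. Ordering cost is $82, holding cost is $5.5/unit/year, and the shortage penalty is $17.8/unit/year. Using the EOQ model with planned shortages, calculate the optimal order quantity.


Formula: EOQ* = sqrt(2DS/H) * sqrt((H+P)/P)
Base EOQ = sqrt(2*16775*82/5.5) = 707.25 units
Correction = sqrt((5.5+17.8)/17.8) = 1.14411
EOQ* = 707.25 * 1.14411 = 809.2 units

809.2 units


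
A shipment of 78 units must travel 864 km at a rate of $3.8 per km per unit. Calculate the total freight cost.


TC = dist * cost * units = 864 * 3.8 * 78 = $256089.60

$256089.60


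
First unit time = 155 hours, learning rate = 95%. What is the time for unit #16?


Formula: T_n = T_1 * (learning_rate)^(log2(n)) where learning_rate = rate/100
Doublings = log2(16) = 4
T_n = 155 * 0.95^4
T_n = 155 * 0.8145 = 126.2 hours

126.2 hours


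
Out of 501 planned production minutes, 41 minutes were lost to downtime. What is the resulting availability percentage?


Formula: Availability = (Planned Time - Downtime) / Planned Time * 100
Uptime = 501 - 41 = 460 min
Availability = 460 / 501 * 100 = 91.8%

91.8%


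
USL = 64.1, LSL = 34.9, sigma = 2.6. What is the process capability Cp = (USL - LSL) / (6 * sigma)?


Cp = (64.1 - 34.9) / (6 * 2.6)

1.87


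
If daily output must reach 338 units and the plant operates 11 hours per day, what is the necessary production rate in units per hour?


Formula: Production Rate = Daily Demand / Available Hours
Rate = 338 units/day / 11 hours/day
Rate = 30.7 units/hour

30.7 units/hour


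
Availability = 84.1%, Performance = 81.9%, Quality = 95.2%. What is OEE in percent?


Formula: OEE = Availability * Performance * Quality / 10000
A * P = 84.1% * 81.9% / 100 = 68.88%
OEE = 68.88% * 95.2% / 100 = 65.6%

65.6%


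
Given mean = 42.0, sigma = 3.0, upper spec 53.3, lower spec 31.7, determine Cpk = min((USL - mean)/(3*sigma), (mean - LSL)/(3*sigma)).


Cpu = (53.3 - 42.0) / (3 * 3.0) = 1.26
Cpl = (42.0 - 31.7) / (3 * 3.0) = 1.14
Cpk = min(1.26, 1.14) = 1.14

1.14


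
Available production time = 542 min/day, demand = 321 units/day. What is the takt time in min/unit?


Formula: Takt Time = Available Production Time / Customer Demand
Takt = 542 min/day / 321 units/day
Takt = 1.69 min/unit

1.69 min/unit


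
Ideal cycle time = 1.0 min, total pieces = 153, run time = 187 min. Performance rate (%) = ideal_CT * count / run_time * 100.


Formula: Performance = (Ideal CT * Total Count) / Run Time * 100
Ideal output time = 1.0 * 153 = 153.0 min
Performance = 153.0 / 187 * 100 = 81.8%

81.8%


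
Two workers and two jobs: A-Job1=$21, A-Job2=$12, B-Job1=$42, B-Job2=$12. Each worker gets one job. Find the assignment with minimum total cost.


Option 1: A->1 + B->2 = $21 + $12 = $33
Option 2: A->2 + B->1 = $12 + $42 = $54
Min cost = min($33, $54) = $33

$33


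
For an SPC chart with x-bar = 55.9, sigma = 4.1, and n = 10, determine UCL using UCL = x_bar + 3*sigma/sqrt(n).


UCL = 55.9 + 3 * 4.1 / sqrt(10)

59.79


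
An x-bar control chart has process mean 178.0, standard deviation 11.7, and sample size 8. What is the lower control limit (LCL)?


LCL = 178.0 - 3 * 11.7 / sqrt(8)

165.59


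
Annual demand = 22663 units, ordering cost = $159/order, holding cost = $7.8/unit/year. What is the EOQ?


Formula: EOQ = sqrt(2 * D * S / H)
Numerator: 2 * 22663 * 159 = 7206834
2DS/H = 7206834 / 7.8 = 923953.1
EOQ = sqrt(923953.1) = 961.2 units

961.2 units


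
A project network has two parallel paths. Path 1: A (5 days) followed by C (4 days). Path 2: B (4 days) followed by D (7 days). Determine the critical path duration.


Path 1 = 5 + 4 = 9 days
Path 2 = 4 + 7 = 11 days
Duration = max(9, 11) = 11 days

11 days


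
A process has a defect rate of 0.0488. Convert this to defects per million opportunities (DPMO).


DPMO = defect_rate * 1000000 = 0.0488 * 1000000

48800


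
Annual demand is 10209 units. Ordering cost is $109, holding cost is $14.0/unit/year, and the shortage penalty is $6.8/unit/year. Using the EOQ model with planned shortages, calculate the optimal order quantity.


Formula: EOQ* = sqrt(2DS/H) * sqrt((H+P)/P)
Base EOQ = sqrt(2*10209*109/14.0) = 398.71 units
Correction = sqrt((14.0+6.8)/6.8) = 1.74895
EOQ* = 398.71 * 1.74895 = 697.3 units

697.3 units


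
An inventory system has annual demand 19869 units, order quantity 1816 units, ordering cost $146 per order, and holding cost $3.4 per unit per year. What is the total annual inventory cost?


TC = 19869/1816 * 146 + 1816/2 * 3.4

$4684.60


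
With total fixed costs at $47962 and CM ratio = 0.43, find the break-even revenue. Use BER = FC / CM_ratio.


Formula: BER = Fixed Costs / Contribution Margin Ratio
BER = $47962 / 0.43
BER = $111539.53 (to the nearest cent)

$111539.53


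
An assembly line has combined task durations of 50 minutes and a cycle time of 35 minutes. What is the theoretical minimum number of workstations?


Formula: N_min = ceil(Sum of Task Times / Cycle Time)
N_min = ceil(50 min / 35 min) = ceil(1.4286)
N_min = 2 stations

2


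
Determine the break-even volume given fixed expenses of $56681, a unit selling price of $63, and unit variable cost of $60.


Formula: BEQ = Fixed Costs / (Price - Variable Cost)
Contribution margin = $63 - $60 = $3/unit
BEQ = ceil($56681 / $3/unit) = ceil(18893.67) = 18894 units

18894 units


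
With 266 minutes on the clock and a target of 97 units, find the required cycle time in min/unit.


Formula: CT = Available Time / Number of Units
CT = 266 min / 97 units
CT = 2.74 min/unit

2.74 min/unit


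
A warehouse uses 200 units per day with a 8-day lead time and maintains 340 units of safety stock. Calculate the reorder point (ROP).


Formula: ROP = (Daily Demand * Lead Time) + Safety Stock
Demand during lead time = 200 * 8 = 1600 units
ROP = 1600 + 340 = 1940 units

1940 units


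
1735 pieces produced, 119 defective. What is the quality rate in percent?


Formula: Quality Rate = Good Pieces / Total Pieces * 100
Good pieces = 1735 - 119 = 1616
QR = 1616 / 1735 * 100 = 93.1%

93.1%


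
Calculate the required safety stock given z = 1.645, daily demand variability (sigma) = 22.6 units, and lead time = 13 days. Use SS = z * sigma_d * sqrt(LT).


Formula: SS = z * sigma_d * sqrt(LT)
sqrt(LT) = sqrt(13) = 3.6056
SS = 1.645 * 22.6 * 3.6056
SS = 134.0 units

134.0 units


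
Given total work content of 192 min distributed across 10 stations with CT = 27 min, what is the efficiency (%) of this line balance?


Formula: Efficiency = Sum of Task Times / (N_stations * CT) * 100
Total station capacity = 10 stations * 27 min = 270 min
Efficiency = 192 / 270 * 100 = 71.1%

71.1%


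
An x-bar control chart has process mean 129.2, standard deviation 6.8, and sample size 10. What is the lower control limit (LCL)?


LCL = 129.2 - 3 * 6.8 / sqrt(10)

122.75


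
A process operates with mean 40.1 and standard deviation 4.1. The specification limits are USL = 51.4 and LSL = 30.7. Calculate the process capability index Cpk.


Cpu = (51.4 - 40.1) / (3 * 4.1) = 0.92
Cpl = (40.1 - 30.7) / (3 * 4.1) = 0.76
Cpk = min(0.92, 0.76) = 0.76

0.76


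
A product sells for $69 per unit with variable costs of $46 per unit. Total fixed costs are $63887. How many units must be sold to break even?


Formula: BEQ = Fixed Costs / (Price - Variable Cost)
Contribution margin = $69 - $46 = $23/unit
BEQ = ceil($63887 / $23/unit) = ceil(2777.7) = 2778 units

2778 units


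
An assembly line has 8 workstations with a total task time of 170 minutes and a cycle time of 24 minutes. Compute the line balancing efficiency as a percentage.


Formula: Efficiency = Sum of Task Times / (N_stations * CT) * 100
Total station capacity = 8 stations * 24 min = 192 min
Efficiency = 170 / 192 * 100 = 88.5%

88.5%


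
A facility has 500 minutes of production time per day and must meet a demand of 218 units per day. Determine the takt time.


Formula: Takt Time = Available Production Time / Customer Demand
Takt = 500 min/day / 218 units/day
Takt = 2.29 min/unit

2.29 min/unit


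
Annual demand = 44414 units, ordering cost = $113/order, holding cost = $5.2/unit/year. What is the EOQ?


Formula: EOQ = sqrt(2 * D * S / H)
Numerator: 2 * 44414 * 113 = 10037564
2DS/H = 10037564 / 5.2 = 1930300.8
EOQ = sqrt(1930300.8) = 1389.4 units

1389.4 units


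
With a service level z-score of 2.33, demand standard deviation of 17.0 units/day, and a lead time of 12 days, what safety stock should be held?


Formula: SS = z * sigma_d * sqrt(LT)
sqrt(LT) = sqrt(12) = 3.4641
SS = 2.33 * 17.0 * 3.4641
SS = 137.2 units

137.2 units


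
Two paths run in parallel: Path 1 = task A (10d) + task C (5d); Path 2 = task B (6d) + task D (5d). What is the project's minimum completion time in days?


Path 1 = 10 + 5 = 15 days
Path 2 = 6 + 5 = 11 days
Duration = max(15, 11) = 15 days

15 days


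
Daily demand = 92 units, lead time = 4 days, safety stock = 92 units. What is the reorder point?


Formula: ROP = (Daily Demand * Lead Time) + Safety Stock
Demand during lead time = 92 * 4 = 368 units
ROP = 368 + 92 = 460 units

460 units


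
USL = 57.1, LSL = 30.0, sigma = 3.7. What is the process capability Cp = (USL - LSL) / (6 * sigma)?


Cp = (57.1 - 30.0) / (6 * 3.7)

1.22


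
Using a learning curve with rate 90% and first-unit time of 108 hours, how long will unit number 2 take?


Formula: T_n = T_1 * (learning_rate)^(log2(n)) where learning_rate = rate/100
Doublings = log2(2) = 1
T_n = 108 * 0.9^1
T_n = 108 * 0.9 = 97.2 hours

97.2 hours


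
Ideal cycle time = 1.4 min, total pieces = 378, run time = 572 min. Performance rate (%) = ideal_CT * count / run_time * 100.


Formula: Performance = (Ideal CT * Total Count) / Run Time * 100
Ideal output time = 1.4 * 378 = 529.2 min
Performance = 529.2 / 572 * 100 = 92.5%

92.5%


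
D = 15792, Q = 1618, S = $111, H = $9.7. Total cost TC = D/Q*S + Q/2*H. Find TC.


TC = 15792/1618 * 111 + 1618/2 * 9.7

$8930.68


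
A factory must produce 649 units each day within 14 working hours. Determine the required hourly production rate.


Formula: Production Rate = Daily Demand / Available Hours
Rate = 649 units/day / 14 hours/day
Rate = 46.4 units/hour

46.4 units/hour


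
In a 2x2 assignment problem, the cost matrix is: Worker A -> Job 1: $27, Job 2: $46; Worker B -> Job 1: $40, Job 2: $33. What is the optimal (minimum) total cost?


Option 1: A->1 + B->2 = $27 + $33 = $60
Option 2: A->2 + B->1 = $46 + $40 = $86
Min cost = min($60, $86) = $60

$60


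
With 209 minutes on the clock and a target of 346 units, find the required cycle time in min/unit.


Formula: CT = Available Time / Number of Units
CT = 209 min / 346 units
CT = 0.6 min/unit

0.6 min/unit


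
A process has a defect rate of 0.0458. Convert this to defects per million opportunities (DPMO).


DPMO = defect_rate * 1000000 = 0.0458 * 1000000

45800


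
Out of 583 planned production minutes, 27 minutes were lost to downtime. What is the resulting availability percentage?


Formula: Availability = (Planned Time - Downtime) / Planned Time * 100
Uptime = 583 - 27 = 556 min
Availability = 556 / 583 * 100 = 95.4%

95.4%


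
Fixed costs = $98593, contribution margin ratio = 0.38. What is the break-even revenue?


Formula: BER = Fixed Costs / Contribution Margin Ratio
BER = $98593 / 0.38
BER = $259455.26 (to the nearest cent)

$259455.26


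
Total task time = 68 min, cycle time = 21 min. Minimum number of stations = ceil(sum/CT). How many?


Formula: N_min = ceil(Sum of Task Times / Cycle Time)
N_min = ceil(68 min / 21 min) = ceil(3.2381)
N_min = 4 stations

4


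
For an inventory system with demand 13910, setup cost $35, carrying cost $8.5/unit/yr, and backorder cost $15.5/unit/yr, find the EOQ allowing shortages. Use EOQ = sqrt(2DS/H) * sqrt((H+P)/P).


Formula: EOQ* = sqrt(2DS/H) * sqrt((H+P)/P)
Base EOQ = sqrt(2*13910*35/8.5) = 338.46 units
Correction = sqrt((8.5+15.5)/15.5) = 1.24434
EOQ* = 338.46 * 1.24434 = 421.2 units

421.2 units


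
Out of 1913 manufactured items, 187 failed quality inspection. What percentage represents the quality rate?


Formula: Quality Rate = Good Pieces / Total Pieces * 100
Good pieces = 1913 - 187 = 1726
QR = 1726 / 1913 * 100 = 90.2%

90.2%


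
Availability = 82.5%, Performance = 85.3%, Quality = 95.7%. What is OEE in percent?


Formula: OEE = Availability * Performance * Quality / 10000
A * P = 82.5% * 85.3% / 100 = 70.37%
OEE = 70.37% * 95.7% / 100 = 67.3%

67.3%


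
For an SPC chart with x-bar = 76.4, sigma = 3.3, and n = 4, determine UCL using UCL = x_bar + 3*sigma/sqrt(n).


UCL = 76.4 + 3 * 3.3 / sqrt(4)

81.35


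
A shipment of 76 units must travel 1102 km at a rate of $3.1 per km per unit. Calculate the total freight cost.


TC = dist * cost * units = 1102 * 3.1 * 76 = $259631.20

$259631.20


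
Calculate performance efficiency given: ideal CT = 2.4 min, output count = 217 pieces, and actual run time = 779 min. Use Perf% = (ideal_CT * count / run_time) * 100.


Formula: Performance = (Ideal CT * Total Count) / Run Time * 100
Ideal output time = 2.4 * 217 = 520.8 min
Performance = 520.8 / 779 * 100 = 66.9%

66.9%


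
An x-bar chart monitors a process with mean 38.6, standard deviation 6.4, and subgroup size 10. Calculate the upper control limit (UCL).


UCL = 38.6 + 3 * 6.4 / sqrt(10)

44.67


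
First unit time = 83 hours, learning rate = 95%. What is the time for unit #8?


Formula: T_n = T_1 * (learning_rate)^(log2(n)) where learning_rate = rate/100
Doublings = log2(8) = 3
T_n = 83 * 0.95^3
T_n = 83 * 0.8574 = 71.2 hours

71.2 hours


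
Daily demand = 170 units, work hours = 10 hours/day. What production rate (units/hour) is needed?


Formula: Production Rate = Daily Demand / Available Hours
Rate = 170 units/day / 10 hours/day
Rate = 17.0 units/hour

17.0 units/hour


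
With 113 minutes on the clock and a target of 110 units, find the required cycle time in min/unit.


Formula: CT = Available Time / Number of Units
CT = 113 min / 110 units
CT = 1.03 min/unit

1.03 min/unit


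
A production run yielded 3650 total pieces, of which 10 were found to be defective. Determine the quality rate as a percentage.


Formula: Quality Rate = Good Pieces / Total Pieces * 100
Good pieces = 3650 - 10 = 3640
QR = 3640 / 3650 * 100 = 99.7%

99.7%


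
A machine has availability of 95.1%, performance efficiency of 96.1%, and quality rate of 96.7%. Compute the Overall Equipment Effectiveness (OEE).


Formula: OEE = Availability * Performance * Quality / 10000
A * P = 95.1% * 96.1% / 100 = 91.39%
OEE = 91.39% * 96.7% / 100 = 88.4%

88.4%


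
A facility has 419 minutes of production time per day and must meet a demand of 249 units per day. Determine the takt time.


Formula: Takt Time = Available Production Time / Customer Demand
Takt = 419 min/day / 249 units/day
Takt = 1.68 min/unit

1.68 min/unit


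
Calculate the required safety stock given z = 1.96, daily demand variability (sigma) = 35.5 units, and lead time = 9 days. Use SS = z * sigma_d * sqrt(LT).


Formula: SS = z * sigma_d * sqrt(LT)
sqrt(LT) = sqrt(9) = 3.0
SS = 1.96 * 35.5 * 3.0
SS = 208.7 units

208.7 units


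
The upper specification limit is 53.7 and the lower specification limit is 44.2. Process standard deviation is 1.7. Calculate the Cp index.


Cp = (53.7 - 44.2) / (6 * 1.7)

0.93


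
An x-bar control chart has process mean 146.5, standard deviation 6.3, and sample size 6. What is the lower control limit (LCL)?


LCL = 146.5 - 3 * 6.3 / sqrt(6)

138.78


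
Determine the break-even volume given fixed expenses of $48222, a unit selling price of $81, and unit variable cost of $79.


Formula: BEQ = Fixed Costs / (Price - Variable Cost)
Contribution margin = $81 - $79 = $2/unit
BEQ = ceil($48222 / $2/unit) = ceil(24111.0) = 24111 units

24111 units


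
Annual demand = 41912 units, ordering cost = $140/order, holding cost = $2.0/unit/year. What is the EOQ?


Formula: EOQ = sqrt(2 * D * S / H)
Numerator: 2 * 41912 * 140 = 11735360
2DS/H = 11735360 / 2.0 = 5867680.0
EOQ = sqrt(5867680.0) = 2422.3 units

2422.3 units
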